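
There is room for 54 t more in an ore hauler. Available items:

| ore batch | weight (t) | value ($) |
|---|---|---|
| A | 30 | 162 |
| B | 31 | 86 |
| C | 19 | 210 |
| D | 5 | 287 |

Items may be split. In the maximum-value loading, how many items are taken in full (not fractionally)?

Ratios (sorted): D 57.40, C 11.05, A 5.40, B 2.77
take D (5 @ 287); take C (19 @ 210); take A (30 @ 162). Capacity used 54/54.
3 item(s) taken whole.

3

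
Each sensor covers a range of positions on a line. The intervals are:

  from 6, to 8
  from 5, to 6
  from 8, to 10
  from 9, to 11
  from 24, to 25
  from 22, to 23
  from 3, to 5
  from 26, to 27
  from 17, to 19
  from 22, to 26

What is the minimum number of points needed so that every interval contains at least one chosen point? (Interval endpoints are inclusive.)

7

Sorted: [3,5] [5,6] [6,8] [8,10] [9,11] [17,19] [22,23] [24,25] [22,26] [26,27]
{[3,5],[5,6]} hit by 5; {[6,8],[8,10]} hit by 8; {[9,11]} hit by 11; {[17,19]} hit by 19; {[22,23]} hit by 23; {[24,25],[22,26]} hit by 25; {[26,27]} hit by 27.
Points: 5, 8, 11, 19, 23, 25, 27 (7 total).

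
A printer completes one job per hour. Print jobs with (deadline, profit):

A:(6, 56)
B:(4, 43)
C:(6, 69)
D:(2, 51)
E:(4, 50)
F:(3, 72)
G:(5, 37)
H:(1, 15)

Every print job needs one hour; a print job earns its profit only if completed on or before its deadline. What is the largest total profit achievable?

Profit order: F=72 C=69 A=56 D=51 E=50 B=43 G=37 H=15
Assign: F→slot 3, C→slot 6, A→slot 5, D→slot 2, E→slot 4, B→slot 1, G skipped, H skipped.
Slots: [1:B] [2:D] [3:F] [4:E] [5:A] [6:C]
Profit = 43 + 51 + 72 + 50 + 56 + 69 = 341

341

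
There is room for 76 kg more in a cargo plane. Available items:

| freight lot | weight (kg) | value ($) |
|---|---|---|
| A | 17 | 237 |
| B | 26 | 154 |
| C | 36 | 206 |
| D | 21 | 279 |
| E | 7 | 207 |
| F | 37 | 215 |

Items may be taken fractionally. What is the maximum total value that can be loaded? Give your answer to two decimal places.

Greedy by value/weight ratio, highest first.
Ratios (sorted): E 29.57, A 13.94, D 13.29, B 5.92, F 5.81, C 5.72
take E (7 @ 207); take A (17 @ 237); take D (21 @ 279); take B (26 @ 154); take 5/37 of F → 29.05. Capacity used 76/76.
Total value = 906.05

906.05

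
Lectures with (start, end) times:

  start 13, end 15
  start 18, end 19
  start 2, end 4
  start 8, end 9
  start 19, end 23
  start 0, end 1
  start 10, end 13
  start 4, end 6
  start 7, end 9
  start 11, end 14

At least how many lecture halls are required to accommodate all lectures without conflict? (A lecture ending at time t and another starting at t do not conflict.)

The answer is the maximum number of intervals overlapping at any instant.
Events (time:±→running): 0:+→1 1:-→0 2:+→1 4:-→0 4:+→1 6:-→0 7:+→1 8:+→2 … peak 2.

2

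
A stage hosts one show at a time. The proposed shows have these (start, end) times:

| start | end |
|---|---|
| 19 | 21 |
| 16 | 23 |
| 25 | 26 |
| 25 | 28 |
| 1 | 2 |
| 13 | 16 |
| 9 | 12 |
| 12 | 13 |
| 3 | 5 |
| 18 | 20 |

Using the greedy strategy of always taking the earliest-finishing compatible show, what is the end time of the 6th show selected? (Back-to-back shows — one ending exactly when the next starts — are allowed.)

Sorted by end: (1,2)  (3,5)  (9,12)  (12,13)  (13,16)  (18,20)  (19,21)  (16,23)  (25,26)  (25,28)
take (1,2); take (3,5); take (9,12); take (12,13); take (13,16); take (18,20); take (25,26); skip (25,28).
Selected: (1,2) (3,5) (9,12) (12,13) (13,16) (18,20) (25,26)

20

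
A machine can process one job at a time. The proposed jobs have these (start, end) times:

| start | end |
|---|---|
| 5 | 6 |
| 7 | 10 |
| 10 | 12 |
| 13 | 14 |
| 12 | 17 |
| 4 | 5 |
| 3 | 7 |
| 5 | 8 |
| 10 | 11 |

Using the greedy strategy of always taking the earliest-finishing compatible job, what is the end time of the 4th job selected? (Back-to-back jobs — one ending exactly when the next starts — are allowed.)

Greedy by earliest finish: after sorting by end time, pick each interval compatible with the last pick.
By end time: (4,5), (5,6), (3,7), (5,8), (7,10), (10,11), (10,12), (13,14), (12,17).
Pick (4,5); next start ≥ 5 → (5,6); next start ≥ 6 → (7,10); next start ≥ 10 → (10,11); next start ≥ 11 → (13,14).
Selected: (4,5) (5,6) (7,10) (10,11) (13,14)

11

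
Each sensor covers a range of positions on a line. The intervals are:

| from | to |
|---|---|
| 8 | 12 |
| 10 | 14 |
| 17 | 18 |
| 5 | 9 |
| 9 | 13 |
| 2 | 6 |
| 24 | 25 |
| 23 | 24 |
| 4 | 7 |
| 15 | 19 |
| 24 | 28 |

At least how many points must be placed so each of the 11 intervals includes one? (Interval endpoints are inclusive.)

4

Sort by right endpoint; whenever an interval is uncovered, place a point at its right end.
By right end: [2,6]  [4,7]  [5,9]  [8,12]  [9,13]  [10,14]  [17,18]  [15,19]  [23,24]  [24,25]  [24,28]
[2,6] uncovered → point at 6; [8,12] uncovered → point at 12; [17,18] uncovered → point at 18; [23,24] uncovered → point at 24.
Points: 6, 12, 18, 24 (4 total).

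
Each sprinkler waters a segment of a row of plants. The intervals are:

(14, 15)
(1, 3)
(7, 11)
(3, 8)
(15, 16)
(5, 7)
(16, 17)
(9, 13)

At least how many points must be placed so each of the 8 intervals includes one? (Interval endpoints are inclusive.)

Sorted: [1,3] [5,7] [3,8] [7,11] [9,13] [14,15] [15,16] [16,17]
{[1,3]} hit by 3; {[5,7],[3,8],[7,11]} hit by 7; {[9,13]} hit by 13; {[14,15],[15,16]} hit by 15; {[16,17]} hit by 17.
Points: 3, 7, 13, 15, 17 (5 total).

5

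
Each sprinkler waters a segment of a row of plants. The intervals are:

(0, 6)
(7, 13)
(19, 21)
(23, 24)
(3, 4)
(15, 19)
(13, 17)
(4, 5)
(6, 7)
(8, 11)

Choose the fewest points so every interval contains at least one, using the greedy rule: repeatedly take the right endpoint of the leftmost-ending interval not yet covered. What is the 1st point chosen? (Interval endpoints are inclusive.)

4

By right end: [3,4]  [4,5]  [0,6]  [6,7]  [8,11]  [7,13]  [13,17]  [15,19]  [19,21]  [23,24]
[3,4] uncovered → point at 4; [6,7] uncovered → point at 7; [8,11] uncovered → point at 11; [13,17] uncovered → point at 17; [19,21] uncovered → point at 21; [23,24] uncovered → point at 24.
Points: 4, 7, 11, 17, 21, 24 (6 total).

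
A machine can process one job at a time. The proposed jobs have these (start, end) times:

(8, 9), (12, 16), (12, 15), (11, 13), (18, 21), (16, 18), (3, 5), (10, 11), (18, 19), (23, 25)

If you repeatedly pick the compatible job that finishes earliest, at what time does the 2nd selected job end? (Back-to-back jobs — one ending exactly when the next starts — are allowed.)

9

Sorted by end: (3,5)  (8,9)  (10,11)  (11,13)  (12,15)  (12,16)  (16,18)  (18,19)  (18,21)  (23,25)
take (3,5); take (8,9); take (10,11); take (11,13); take (16,18); take (18,19); take (23,25).
Selected: (3,5) (8,9) (10,11) (11,13) (16,18) (18,19) (23,25)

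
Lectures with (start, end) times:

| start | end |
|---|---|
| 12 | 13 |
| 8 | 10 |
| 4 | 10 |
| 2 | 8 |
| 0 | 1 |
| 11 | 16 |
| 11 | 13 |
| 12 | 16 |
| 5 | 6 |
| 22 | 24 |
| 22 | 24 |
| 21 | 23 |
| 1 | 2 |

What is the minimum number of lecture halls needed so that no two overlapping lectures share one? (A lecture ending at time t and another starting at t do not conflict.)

Count concurrent intervals with a sweep; the peak is the room count.
Events (time:±→running): 0:+→1 1:-→0 1:+→1 2:-→0 2:+→1 4:+→2 5:+→3 6:-→2 8:-→1 8:+→2 10:-→1 10:-→0 11:+→1 11:+→2 12:+→3 12:+→4 … peak 4.

4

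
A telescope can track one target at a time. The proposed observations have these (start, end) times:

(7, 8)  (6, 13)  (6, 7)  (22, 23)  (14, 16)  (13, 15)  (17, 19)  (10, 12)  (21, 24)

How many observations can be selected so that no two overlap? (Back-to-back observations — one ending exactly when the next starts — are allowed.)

Greedy by earliest finish: after sorting by end time, pick each interval compatible with the last pick.
By end time: (6,7), (7,8), (10,12), (6,13), (13,15), (14,16), (17,19), (22,23), (21,24).
Pick (6,7); next start ≥ 7 → (7,8); next start ≥ 8 → (10,12); next start ≥ 12 → (13,15); next start ≥ 15 → (17,19); next start ≥ 19 → (22,23).
Selected 6 observations.

6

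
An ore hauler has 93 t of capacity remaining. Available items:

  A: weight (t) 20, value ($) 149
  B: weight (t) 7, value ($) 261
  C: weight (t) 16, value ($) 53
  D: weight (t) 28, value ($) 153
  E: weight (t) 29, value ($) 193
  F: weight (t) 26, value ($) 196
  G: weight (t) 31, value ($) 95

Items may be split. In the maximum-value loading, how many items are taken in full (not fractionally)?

4

Order: B (261/7=37.29) > F (196/26=7.54) > A (149/20=7.45) > E (193/29=6.66) > D (153/28=5.46) > C (53/16=3.31) > G (95/31=3.06)
Fill: take B (7 @ 261) → take F (26 @ 196) → take A (20 @ 149) → take E (29 @ 193) → take 11/28 of D → 60.11; 93/93 used.
4 item(s) taken whole; one partial (take 11/28 of D).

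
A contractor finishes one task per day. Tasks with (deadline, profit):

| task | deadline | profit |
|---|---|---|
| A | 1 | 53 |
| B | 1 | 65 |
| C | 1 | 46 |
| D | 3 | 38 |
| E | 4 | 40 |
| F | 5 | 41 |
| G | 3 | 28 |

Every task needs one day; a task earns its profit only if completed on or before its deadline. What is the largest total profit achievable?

By profit: B(d1,65), A(d1,53), C(d1,46), F(d5,41), E(d4,40), D(d3,38), G(d3,28)
B→slot 1; A skipped; C skipped; F→slot 5; E→slot 4; D→slot 3; G→slot 2.
Profit = 65 + 28 + 38 + 40 + 41 = 212

212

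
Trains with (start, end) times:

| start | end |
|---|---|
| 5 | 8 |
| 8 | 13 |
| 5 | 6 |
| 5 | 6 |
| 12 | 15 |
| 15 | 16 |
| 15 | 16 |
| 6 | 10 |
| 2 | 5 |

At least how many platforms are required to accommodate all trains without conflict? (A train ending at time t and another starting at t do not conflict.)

starts: [2, 5, 5, 5, 6, 8, 12, 15, 15]
ends:   [5, 6, 6, 8, 10, 13, 15, 16, 16]
s2→1 e5→0 s5→1 s5→2 s5→3  — peak 3.

3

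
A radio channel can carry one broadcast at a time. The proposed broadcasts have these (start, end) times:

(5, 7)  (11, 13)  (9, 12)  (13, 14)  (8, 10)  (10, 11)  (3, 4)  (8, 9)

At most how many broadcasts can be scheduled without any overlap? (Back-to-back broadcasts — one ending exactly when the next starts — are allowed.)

Sorted by end: (3,4)  (5,7)  (8,9)  (8,10)  (10,11)  (9,12)  (11,13)  (13,14)
take (3,4); take (5,7); take (8,9); skip (8,10); take (10,11); take (11,13); take (13,14).
Selected 6 broadcasts.

6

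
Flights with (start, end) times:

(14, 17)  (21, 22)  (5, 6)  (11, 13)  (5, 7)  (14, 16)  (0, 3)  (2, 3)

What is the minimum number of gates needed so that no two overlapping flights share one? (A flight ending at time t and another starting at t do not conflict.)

2

The answer is the maximum number of intervals overlapping at any instant.
starts: [0, 2, 5, 5, 11, 14, 14, 21]
ends:   [3, 3, 6, 7, 13, 16, 17, 22]
s0→1 s2→2  — peak 2.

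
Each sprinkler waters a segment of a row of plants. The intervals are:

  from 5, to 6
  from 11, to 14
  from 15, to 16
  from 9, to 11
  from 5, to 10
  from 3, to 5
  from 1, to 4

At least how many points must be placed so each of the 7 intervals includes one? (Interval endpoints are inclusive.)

4

By right end: [1,4]  [3,5]  [5,6]  [5,10]  [9,11]  [11,14]  [15,16]
[1,4] uncovered → point at 4; [5,6] uncovered → point at 6; [9,11] uncovered → point at 11; [15,16] uncovered → point at 16.
Points: 4, 6, 11, 16 (4 total).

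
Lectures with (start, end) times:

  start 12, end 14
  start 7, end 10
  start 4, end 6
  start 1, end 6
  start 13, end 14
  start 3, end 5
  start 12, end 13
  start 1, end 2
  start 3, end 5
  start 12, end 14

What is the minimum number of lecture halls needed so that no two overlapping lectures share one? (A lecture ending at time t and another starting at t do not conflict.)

starts: [1, 1, 3, 3, 4, 7, 12, 12, 12, 13]
ends:   [2, 5, 5, 6, 6, 10, 13, 14, 14, 14]
s1→1 s1→2 e2→1 s3→2 s3→3 s4→4  — peak 4.

4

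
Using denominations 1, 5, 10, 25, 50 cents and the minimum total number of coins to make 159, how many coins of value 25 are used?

0

Greedy: take as many of the largest coin as possible, then repeat with the remainder.
159 − 3×50→9 − 1×5→4 − 4×1→0
Count of 25: 0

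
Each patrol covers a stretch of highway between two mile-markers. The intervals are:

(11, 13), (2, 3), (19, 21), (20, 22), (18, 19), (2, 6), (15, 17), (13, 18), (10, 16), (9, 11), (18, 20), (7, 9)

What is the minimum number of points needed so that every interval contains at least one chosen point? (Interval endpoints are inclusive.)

6

Sort by right endpoint; whenever an interval is uncovered, place a point at its right end.
By right end: [2,3]  [2,6]  [7,9]  [9,11]  [11,13]  [10,16]  [15,17]  [13,18]  [18,19]  [18,20]  [19,21]  [20,22]
[2,3] uncovered → point at 3; [7,9] uncovered → point at 9; [11,13] uncovered → point at 13; [15,17] uncovered → point at 17; [18,19] uncovered → point at 19; [20,22] uncovered → point at 22.
Points: 3, 9, 13, 17, 19, 22 (6 total).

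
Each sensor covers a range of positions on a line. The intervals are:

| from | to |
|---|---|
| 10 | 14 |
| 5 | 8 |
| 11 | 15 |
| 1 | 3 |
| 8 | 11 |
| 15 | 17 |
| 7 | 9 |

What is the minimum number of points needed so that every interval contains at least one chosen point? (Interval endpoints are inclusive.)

Sorted: [1,3] [5,8] [7,9] [8,11] [10,14] [11,15] [15,17]
{[1,3]} hit by 3; {[5,8],[7,9],[8,11]} hit by 8; {[10,14],[11,15]} hit by 14; {[15,17]} hit by 17.
Points: 3, 8, 14, 17 (4 total).

4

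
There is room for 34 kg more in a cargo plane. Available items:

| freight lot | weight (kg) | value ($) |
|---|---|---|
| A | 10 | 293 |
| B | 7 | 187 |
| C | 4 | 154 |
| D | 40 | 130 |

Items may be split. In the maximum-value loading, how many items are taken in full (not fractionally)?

3

Order: C (154/4=38.50) > A (293/10=29.30) > B (187/7=26.71) > D (130/40=3.25)
Fill: take C (4 @ 154) → take A (10 @ 293) → take B (7 @ 187) → take 13/40 of D → 42.25; 34/34 used.
3 item(s) taken whole; one partial (take 13/40 of D).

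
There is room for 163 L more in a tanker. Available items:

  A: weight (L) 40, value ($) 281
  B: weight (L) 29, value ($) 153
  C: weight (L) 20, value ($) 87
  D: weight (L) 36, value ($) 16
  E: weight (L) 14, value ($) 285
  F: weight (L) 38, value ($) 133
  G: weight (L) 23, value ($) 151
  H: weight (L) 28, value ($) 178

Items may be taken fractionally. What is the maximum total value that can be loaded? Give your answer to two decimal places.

1166.50

Order: E (285/14=20.36) > A (281/40=7.03) > G (151/23=6.57) > H (178/28=6.36) > B (153/29=5.28) > C (87/20=4.35) > F (133/38=3.50) > D (16/36=0.44)
Fill: take E (14 @ 285) → take A (40 @ 281) → take G (23 @ 151) → take H (28 @ 178) → take B (29 @ 153) → take C (20 @ 87) → take 9/38 of F → 31.50; 163/163 used.
Total value = 1166.50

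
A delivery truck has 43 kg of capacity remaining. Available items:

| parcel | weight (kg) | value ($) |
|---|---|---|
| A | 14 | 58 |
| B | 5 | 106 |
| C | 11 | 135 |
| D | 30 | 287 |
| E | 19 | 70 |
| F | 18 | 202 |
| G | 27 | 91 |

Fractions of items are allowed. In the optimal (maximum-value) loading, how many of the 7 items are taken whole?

Ratios (sorted): B 21.20, C 12.27, F 11.22, D 9.57, A 4.14, E 3.68, G 3.37
take B (5 @ 106); take C (11 @ 135); take F (18 @ 202); take 9/30 of D → 86.10. Capacity used 43/43.
3 item(s) taken whole; one partial (take 9/30 of D).

3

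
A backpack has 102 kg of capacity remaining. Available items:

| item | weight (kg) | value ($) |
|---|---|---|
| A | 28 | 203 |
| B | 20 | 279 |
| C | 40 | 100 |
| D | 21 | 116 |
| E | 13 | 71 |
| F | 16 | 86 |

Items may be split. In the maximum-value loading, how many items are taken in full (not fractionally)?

Order: B (279/20=13.95) > A (203/28=7.25) > D (116/21=5.52) > E (71/13=5.46) > F (86/16=5.38) > C (100/40=2.50)
Fill: take B (20 @ 279) → take A (28 @ 203) → take D (21 @ 116) → take E (13 @ 71) → take F (16 @ 86) → take 4/40 of C → 10.00; 102/102 used.
5 item(s) taken whole; one partial (take 4/40 of C).

5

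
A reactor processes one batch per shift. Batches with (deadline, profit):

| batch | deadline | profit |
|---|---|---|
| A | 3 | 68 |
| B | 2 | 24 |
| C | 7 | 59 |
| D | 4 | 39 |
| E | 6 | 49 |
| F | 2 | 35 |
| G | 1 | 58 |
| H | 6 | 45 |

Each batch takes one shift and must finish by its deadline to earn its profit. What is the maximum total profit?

Profit order: A=68 C=59 G=58 E=49 H=45 D=39 F=35 B=24
Assign: A→slot 3, C→slot 7, G→slot 1, E→slot 6, H→slot 5, D→slot 4, F→slot 2, B skipped.
Slots: [1:G] [2:F] [3:A] [4:D] [5:H] [6:E] [7:C]
Profit = 58 + 35 + 68 + 39 + 45 + 49 + 59 = 353

353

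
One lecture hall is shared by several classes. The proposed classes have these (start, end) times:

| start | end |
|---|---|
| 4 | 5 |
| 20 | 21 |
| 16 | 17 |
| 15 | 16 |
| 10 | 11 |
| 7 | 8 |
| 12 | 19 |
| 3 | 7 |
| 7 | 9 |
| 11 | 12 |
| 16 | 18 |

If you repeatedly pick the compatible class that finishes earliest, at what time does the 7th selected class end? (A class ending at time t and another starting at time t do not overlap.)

21

By end time: (4,5), (3,7), (7,8), (7,9), (10,11), (11,12), (15,16), (16,17), (16,18), (12,19), (20,21).
Pick (4,5); next start ≥ 5 → (7,8); next start ≥ 8 → (10,11); next start ≥ 11 → (11,12); next start ≥ 12 → (15,16); next start ≥ 16 → (16,17); next start ≥ 17 → (20,21).
Selected: (4,5) (7,8) (10,11) (11,12) (15,16) (16,17) (20,21)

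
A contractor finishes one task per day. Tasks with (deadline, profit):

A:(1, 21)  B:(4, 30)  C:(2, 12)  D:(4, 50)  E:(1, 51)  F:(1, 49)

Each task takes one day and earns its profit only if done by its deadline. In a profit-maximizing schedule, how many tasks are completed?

Take jobs in profit order; each goes to the latest open slot no later than its deadline.
By profit: E(d1,51), D(d4,50), F(d1,49), B(d4,30), A(d1,21), C(d2,12)
E→slot 1; D→slot 4; F skipped; B→slot 3; A skipped; C→slot 2.
4 of 6 scheduled.

4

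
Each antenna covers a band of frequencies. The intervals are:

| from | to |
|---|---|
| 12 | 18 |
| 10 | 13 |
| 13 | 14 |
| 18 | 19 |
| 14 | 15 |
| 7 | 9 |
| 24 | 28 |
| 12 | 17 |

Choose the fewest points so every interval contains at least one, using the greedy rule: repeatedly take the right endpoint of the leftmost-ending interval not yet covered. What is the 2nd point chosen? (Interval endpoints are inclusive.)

13

Sorted: [7,9] [10,13] [13,14] [14,15] [12,17] [12,18] [18,19] [24,28]
{[7,9]} hit by 9; {[10,13],[13,14]} hit by 13; {[14,15],[12,17],[12,18]} hit by 15; {[18,19]} hit by 19; {[24,28]} hit by 28.
Points: 9, 13, 15, 19, 28 (5 total).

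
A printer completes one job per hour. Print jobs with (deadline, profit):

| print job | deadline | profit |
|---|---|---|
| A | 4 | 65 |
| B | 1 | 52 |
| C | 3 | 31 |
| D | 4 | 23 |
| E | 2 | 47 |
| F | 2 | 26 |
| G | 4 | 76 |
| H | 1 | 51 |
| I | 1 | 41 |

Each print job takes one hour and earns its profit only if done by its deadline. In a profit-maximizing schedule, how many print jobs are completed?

Sort by profit descending; place each in the latest free slot ≤ its deadline.
Profit order: G=76 A=65 B=52 H=51 E=47 I=41 C=31 F=26 D=23
Assign: G→slot 4, A→slot 3, B→slot 1, H skipped, E→slot 2, I skipped, C skipped, F skipped, D skipped.
Slots: [1:B] [2:E] [3:A] [4:G]
4 of 9 scheduled.

4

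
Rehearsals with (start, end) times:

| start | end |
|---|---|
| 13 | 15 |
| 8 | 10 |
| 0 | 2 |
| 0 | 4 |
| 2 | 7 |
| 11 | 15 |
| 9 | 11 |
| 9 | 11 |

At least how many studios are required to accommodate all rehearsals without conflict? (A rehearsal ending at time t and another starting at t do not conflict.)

3

Count concurrent intervals with a sweep; the peak is the room count.
starts: [0, 0, 2, 8, 9, 9, 11, 13]
ends:   [2, 4, 7, 10, 11, 11, 15, 15]
s0→1 s0→2 e2→1 s2→2 e4→1 e7→0 s8→1 s9→2 s9→3  — peak 3.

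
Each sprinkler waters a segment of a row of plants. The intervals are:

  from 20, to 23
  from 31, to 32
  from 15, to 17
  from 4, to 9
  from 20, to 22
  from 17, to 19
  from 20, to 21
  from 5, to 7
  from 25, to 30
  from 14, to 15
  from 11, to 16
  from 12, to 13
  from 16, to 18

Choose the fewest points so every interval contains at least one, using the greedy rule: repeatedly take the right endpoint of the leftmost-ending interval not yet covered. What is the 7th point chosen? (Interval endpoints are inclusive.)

32

Sort by right endpoint; whenever an interval is uncovered, place a point at its right end.
By right end: [5,7]  [4,9]  [12,13]  [14,15]  [11,16]  [15,17]  [16,18]  [17,19]  [20,21]  [20,22]  [20,23]  [25,30]  [31,32]
[5,7] uncovered → point at 7; [12,13] uncovered → point at 13; [14,15] uncovered → point at 15; [16,18] uncovered → point at 18; [20,21] uncovered → point at 21; [25,30] uncovered → point at 30; [31,32] uncovered → point at 32.
Points: 7, 13, 15, 18, 21, 30, 32 (7 total).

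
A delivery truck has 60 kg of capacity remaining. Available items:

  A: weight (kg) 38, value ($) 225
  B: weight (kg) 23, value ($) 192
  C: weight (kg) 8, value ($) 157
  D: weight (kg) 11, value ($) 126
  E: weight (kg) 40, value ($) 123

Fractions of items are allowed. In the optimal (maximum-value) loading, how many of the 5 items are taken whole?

3

Order: C (157/8=19.62) > D (126/11=11.45) > B (192/23=8.35) > A (225/38=5.92) > E (123/40=3.08)
Fill: take C (8 @ 157) → take D (11 @ 126) → take B (23 @ 192) → take 18/38 of A → 106.58; 60/60 used.
3 item(s) taken whole; one partial (take 18/38 of A).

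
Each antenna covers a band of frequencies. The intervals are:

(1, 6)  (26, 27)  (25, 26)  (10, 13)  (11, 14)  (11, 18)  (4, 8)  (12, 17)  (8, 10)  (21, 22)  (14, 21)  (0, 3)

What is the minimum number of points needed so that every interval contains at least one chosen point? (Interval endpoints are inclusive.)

Sorted: [0,3] [1,6] [4,8] [8,10] [10,13] [11,14] [12,17] [11,18] [14,21] [21,22] [25,26] [26,27]
{[0,3],[1,6]} hit by 3; {[4,8],[8,10]} hit by 8; {[10,13],[11,14],[12,17],[11,18]} hit by 13; {[14,21],[21,22]} hit by 21; {[25,26],[26,27]} hit by 26.
Points: 3, 8, 13, 21, 26 (5 total).

5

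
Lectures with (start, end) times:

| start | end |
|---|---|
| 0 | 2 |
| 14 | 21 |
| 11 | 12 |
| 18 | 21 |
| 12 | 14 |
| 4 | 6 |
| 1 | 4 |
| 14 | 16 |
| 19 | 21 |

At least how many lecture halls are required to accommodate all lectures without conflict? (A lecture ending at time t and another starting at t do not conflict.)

The answer is the maximum number of intervals overlapping at any instant.
Events (time:±→running): 0:+→1 1:+→2 2:-→1 4:-→0 4:+→1 6:-→0 11:+→1 12:-→0 12:+→1 14:-→0 14:+→1 14:+→2 16:-→1 18:+→2 19:+→3 … peak 3.

3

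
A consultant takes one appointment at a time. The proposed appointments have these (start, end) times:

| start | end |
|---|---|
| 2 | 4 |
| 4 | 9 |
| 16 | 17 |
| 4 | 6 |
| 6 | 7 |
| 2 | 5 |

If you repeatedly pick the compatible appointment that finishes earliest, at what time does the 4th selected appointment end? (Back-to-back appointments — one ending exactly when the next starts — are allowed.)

17

Sorted by end: (2,4)  (2,5)  (4,6)  (6,7)  (4,9)  (16,17)
take (2,4); skip (2,5); take (4,6); take (6,7); take (16,17).
Selected: (2,4) (4,6) (6,7) (16,17)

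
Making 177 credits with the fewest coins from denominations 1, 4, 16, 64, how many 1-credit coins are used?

1

177 = 2×64 + 3×16 + 1×1
Count of 1: 1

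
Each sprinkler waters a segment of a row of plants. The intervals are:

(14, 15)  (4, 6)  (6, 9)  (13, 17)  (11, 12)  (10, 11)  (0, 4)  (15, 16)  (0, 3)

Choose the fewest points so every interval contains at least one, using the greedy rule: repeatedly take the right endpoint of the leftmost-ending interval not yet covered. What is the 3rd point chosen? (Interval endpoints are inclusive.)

Process intervals by earliest right end; each time one isn't hit yet, stab at its right endpoint.
By right end: [0,3]  [0,4]  [4,6]  [6,9]  [10,11]  [11,12]  [14,15]  [15,16]  [13,17]
[0,3] uncovered → point at 3; [4,6] uncovered → point at 6; [10,11] uncovered → point at 11; [14,15] uncovered → point at 15.
Points: 3, 6, 11, 15 (4 total).

11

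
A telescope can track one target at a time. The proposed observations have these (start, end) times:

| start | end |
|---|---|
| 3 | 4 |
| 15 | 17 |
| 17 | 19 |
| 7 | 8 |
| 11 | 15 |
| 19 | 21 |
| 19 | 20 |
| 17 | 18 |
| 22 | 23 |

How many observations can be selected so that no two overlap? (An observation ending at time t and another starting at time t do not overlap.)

7

Sorted by end: (3,4)  (7,8)  (11,15)  (15,17)  (17,18)  (17,19)  (19,20)  (19,21)  (22,23)
take (3,4); take (7,8); take (11,15); take (15,17); take (17,18); take (19,20); take (22,23).
Selected 7 observations.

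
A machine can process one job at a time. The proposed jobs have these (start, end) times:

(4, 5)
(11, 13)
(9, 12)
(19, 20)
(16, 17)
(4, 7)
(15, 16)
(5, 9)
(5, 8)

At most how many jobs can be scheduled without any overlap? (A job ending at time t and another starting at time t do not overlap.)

Greedy by earliest finish: after sorting by end time, pick each interval compatible with the last pick.
By end time: (4,5), (4,7), (5,8), (5,9), (9,12), (11,13), (15,16), (16,17), (19,20).
Pick (4,5); next start ≥ 5 → (5,8); next start ≥ 8 → (9,12); next start ≥ 12 → (15,16); next start ≥ 16 → (16,17); next start ≥ 17 → (19,20).
Selected 6 jobs.

6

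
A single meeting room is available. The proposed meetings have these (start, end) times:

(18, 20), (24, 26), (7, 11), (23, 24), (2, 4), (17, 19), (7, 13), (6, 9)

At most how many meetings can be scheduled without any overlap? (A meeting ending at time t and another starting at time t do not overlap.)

5

Sort by end time and greedily take each interval whose start is ≥ the last chosen end.
Sorted by end: (2,4)  (6,9)  (7,11)  (7,13)  (17,19)  (18,20)  (23,24)  (24,26)
take (2,4); take (6,9); skip (7,11); skip (7,13); take (17,19); take (23,24); take (24,26).
Selected 5 meetings.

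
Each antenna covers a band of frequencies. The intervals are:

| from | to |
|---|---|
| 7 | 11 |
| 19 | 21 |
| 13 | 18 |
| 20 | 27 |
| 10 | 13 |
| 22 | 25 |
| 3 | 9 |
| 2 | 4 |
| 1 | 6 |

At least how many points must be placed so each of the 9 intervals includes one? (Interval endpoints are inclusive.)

Sort by right endpoint; whenever an interval is uncovered, place a point at its right end.
By right end: [2,4]  [1,6]  [3,9]  [7,11]  [10,13]  [13,18]  [19,21]  [22,25]  [20,27]
[2,4] uncovered → point at 4; [7,11] uncovered → point at 11; [13,18] uncovered → point at 18; [19,21] uncovered → point at 21; [22,25] uncovered → point at 25.
Points: 4, 11, 18, 21, 25 (5 total).

5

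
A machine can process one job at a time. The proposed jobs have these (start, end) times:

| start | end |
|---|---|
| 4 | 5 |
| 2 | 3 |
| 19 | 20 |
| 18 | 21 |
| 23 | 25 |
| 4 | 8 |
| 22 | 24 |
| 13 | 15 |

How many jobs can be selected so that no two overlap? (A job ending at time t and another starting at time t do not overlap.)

5

Sorted by end: (2,3)  (4,5)  (4,8)  (13,15)  (19,20)  (18,21)  (22,24)  (23,25)
take (2,3); take (4,5); skip (4,8); take (13,15); take (19,20); skip (18,21); take (22,24); skip (23,25).
Selected 5 jobs.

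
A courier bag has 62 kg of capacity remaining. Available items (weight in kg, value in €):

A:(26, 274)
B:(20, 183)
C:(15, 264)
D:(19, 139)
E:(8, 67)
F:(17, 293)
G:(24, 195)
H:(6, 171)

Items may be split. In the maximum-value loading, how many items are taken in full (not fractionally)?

Greedy by value/weight ratio, highest first.
Order: H (171/6=28.50) > C (264/15=17.60) > F (293/17=17.24) > A (274/26=10.54) > B (183/20=9.15) > E (67/8=8.38) > G (195/24=8.12) > D (139/19=7.32)
Fill: take H (6 @ 171) → take C (15 @ 264) → take F (17 @ 293) → take 24/26 of A → 252.92; 62/62 used.
3 item(s) taken whole; one partial (take 24/26 of A).

3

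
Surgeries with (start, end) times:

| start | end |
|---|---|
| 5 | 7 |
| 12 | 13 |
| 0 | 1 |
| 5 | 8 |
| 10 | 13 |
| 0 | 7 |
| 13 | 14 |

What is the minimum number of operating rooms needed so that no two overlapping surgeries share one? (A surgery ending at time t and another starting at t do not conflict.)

Count concurrent intervals with a sweep; the peak is the room count.
starts: [0, 0, 5, 5, 10, 12, 13]
ends:   [1, 7, 7, 8, 13, 13, 14]
s0→1 s0→2 e1→1 s5→2 s5→3  — peak 3.

3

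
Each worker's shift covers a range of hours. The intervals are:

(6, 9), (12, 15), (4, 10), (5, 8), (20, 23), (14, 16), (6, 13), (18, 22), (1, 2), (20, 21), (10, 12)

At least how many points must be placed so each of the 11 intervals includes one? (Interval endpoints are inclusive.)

5

By right end: [1,2]  [5,8]  [6,9]  [4,10]  [10,12]  [6,13]  [12,15]  [14,16]  [20,21]  [18,22]  [20,23]
[1,2] uncovered → point at 2; [5,8] uncovered → point at 8; [10,12] uncovered → point at 12; [14,16] uncovered → point at 16; [20,21] uncovered → point at 21.
Points: 2, 8, 12, 16, 21 (5 total).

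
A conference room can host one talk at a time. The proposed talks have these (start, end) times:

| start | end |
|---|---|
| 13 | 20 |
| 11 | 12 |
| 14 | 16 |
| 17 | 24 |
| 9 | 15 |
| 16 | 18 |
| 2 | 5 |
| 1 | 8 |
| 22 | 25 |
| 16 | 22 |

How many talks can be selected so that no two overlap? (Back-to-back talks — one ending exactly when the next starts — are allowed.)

Greedy by earliest finish: after sorting by end time, pick each interval compatible with the last pick.
By end time: (2,5), (1,8), (11,12), (9,15), (14,16), (16,18), (13,20), (16,22), (17,24), (22,25).
Pick (2,5); next start ≥ 5 → (11,12); next start ≥ 12 → (14,16); next start ≥ 16 → (16,18); next start ≥ 18 → (22,25).
Selected 5 talks.

5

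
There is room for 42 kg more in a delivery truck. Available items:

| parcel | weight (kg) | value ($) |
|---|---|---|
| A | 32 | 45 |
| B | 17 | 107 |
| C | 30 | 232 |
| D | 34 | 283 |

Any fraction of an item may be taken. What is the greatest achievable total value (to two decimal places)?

344.87

Sort by value per unit weight and fill in that order.
Ratios (sorted): D 8.32, C 7.73, B 6.29, A 1.41
take D (34 @ 283); take 8/30 of C → 61.87. Capacity used 42/42.
Total value = 344.87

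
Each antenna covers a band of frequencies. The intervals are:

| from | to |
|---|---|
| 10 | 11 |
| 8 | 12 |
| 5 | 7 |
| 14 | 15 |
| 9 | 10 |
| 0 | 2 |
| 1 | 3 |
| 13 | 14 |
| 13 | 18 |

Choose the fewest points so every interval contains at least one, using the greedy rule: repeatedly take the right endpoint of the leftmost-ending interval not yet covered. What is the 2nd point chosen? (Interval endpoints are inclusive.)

Process intervals by earliest right end; each time one isn't hit yet, stab at its right endpoint.
Sorted: [0,2] [1,3] [5,7] [9,10] [10,11] [8,12] [13,14] [14,15] [13,18]
{[0,2],[1,3]} hit by 2; {[5,7]} hit by 7; {[9,10],[10,11],[8,12]} hit by 10; {[13,14],[14,15],[13,18]} hit by 14.
Points: 2, 7, 10, 14 (4 total).

7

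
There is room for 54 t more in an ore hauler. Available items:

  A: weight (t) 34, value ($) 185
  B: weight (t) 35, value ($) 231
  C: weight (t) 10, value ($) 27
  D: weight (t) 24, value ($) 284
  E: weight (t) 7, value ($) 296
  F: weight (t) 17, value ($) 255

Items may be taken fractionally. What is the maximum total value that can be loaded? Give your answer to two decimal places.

Greedy by value/weight ratio, highest first.
Order: E (296/7=42.29) > F (255/17=15.00) > D (284/24=11.83) > B (231/35=6.60) > A (185/34=5.44) > C (27/10=2.70)
Fill: take E (7 @ 296) → take F (17 @ 255) → take D (24 @ 284) → take 6/35 of B → 39.60; 54/54 used.
Total value = 874.60

874.60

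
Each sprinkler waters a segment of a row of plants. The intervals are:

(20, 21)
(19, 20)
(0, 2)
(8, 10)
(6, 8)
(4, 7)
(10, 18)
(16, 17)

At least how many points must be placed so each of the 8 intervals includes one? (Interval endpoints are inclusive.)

By right end: [0,2]  [4,7]  [6,8]  [8,10]  [16,17]  [10,18]  [19,20]  [20,21]
[0,2] uncovered → point at 2; [4,7] uncovered → point at 7; [8,10] uncovered → point at 10; [16,17] uncovered → point at 17; [19,20] uncovered → point at 20.
Points: 2, 7, 10, 17, 20 (5 total).

5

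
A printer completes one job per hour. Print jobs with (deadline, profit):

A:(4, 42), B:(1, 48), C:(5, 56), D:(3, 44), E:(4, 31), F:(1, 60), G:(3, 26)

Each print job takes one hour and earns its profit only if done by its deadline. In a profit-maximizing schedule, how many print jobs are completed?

5

By profit: F(d1,60), C(d5,56), B(d1,48), D(d3,44), A(d4,42), E(d4,31), G(d3,26)
F→slot 1; C→slot 5; B skipped; D→slot 3; A→slot 4; E→slot 2; G skipped.
5 of 7 scheduled.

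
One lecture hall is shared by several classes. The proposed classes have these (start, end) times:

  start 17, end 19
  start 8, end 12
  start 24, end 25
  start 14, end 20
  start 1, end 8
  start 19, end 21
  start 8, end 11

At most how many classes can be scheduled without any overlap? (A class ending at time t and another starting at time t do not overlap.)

By end time: (1,8), (8,11), (8,12), (17,19), (14,20), (19,21), (24,25).
Pick (1,8); next start ≥ 8 → (8,11); next start ≥ 11 → (17,19); next start ≥ 19 → (19,21); next start ≥ 21 → (24,25).
Selected 5 classes.

5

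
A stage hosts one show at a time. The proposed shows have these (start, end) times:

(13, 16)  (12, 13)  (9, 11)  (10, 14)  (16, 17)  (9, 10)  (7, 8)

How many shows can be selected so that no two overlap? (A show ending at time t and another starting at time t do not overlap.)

5

Greedy by earliest finish: after sorting by end time, pick each interval compatible with the last pick.
By end time: (7,8), (9,10), (9,11), (12,13), (10,14), (13,16), (16,17).
Pick (7,8); next start ≥ 8 → (9,10); next start ≥ 10 → (12,13); next start ≥ 13 → (13,16); next start ≥ 16 → (16,17).
Selected 5 shows.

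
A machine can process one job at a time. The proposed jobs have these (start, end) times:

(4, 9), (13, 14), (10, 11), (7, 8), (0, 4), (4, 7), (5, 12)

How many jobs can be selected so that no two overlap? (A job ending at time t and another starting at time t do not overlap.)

5

Sort by end time and greedily take each interval whose start is ≥ the last chosen end.
By end time: (0,4), (4,7), (7,8), (4,9), (10,11), (5,12), (13,14).
Pick (0,4); next start ≥ 4 → (4,7); next start ≥ 7 → (7,8); next start ≥ 8 → (10,11); next start ≥ 11 → (13,14).
Selected 5 jobs.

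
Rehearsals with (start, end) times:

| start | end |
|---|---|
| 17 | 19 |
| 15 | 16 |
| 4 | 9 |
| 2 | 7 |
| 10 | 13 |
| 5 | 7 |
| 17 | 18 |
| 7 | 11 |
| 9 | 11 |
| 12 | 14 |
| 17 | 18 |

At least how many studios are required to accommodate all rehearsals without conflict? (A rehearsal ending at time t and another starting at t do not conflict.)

The answer is the maximum number of intervals overlapping at any instant.
starts: [2, 4, 5, 7, 9, 10, 12, 15, 17, 17, 17]
ends:   [7, 7, 9, 11, 11, 13, 14, 16, 18, 18, 19]
s2→1 s4→2 s5→3  — peak 3.

3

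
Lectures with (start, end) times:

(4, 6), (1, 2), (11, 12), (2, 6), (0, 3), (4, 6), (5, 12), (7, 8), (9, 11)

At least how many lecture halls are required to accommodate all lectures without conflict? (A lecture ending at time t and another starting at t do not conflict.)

starts: [0, 1, 2, 4, 4, 5, 7, 9, 11]
ends:   [2, 3, 6, 6, 6, 8, 11, 12, 12]
s0→1 s1→2 e2→1 s2→2 e3→1 s4→2 s4→3 s5→4  — peak 4.

4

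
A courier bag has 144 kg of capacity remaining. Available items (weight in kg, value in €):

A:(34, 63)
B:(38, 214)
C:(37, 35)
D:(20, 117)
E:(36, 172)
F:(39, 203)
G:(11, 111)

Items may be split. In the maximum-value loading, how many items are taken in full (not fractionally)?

Sort by value per unit weight and fill in that order.
Order: G (111/11=10.09) > D (117/20=5.85) > B (214/38=5.63) > F (203/39=5.21) > E (172/36=4.78) > A (63/34=1.85) > C (35/37=0.95)
Fill: take G (11 @ 111) → take D (20 @ 117) → take B (38 @ 214) → take F (39 @ 203) → take E (36 @ 172); 144/144 used.
5 item(s) taken whole.

5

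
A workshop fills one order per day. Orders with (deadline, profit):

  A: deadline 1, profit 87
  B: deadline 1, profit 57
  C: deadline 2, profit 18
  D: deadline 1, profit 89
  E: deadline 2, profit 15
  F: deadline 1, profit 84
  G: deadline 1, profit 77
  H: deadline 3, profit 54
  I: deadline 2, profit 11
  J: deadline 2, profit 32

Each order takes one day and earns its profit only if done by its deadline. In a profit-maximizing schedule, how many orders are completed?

Take jobs in profit order; each goes to the latest open slot no later than its deadline.
By profit: D(d1,89), A(d1,87), F(d1,84), G(d1,77), B(d1,57), H(d3,54), J(d2,32), C(d2,18), E(d2,15), I(d2,11)
D→slot 1; A skipped; F skipped; G skipped; B skipped; H→slot 3; J→slot 2; C skipped; E skipped; I skipped.
3 of 10 scheduled.

3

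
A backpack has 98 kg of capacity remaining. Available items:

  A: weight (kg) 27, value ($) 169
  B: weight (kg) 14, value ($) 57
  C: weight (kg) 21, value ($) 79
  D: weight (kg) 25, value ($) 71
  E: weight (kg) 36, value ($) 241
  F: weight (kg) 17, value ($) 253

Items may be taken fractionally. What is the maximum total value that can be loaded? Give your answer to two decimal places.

Sort by value per unit weight and fill in that order.
Ratios (sorted): F 14.88, E 6.69, A 6.26, B 4.07, C 3.76, D 2.84
take F (17 @ 253); take E (36 @ 241); take A (27 @ 169); take B (14 @ 57); take 4/21 of C → 15.05. Capacity used 98/98.
Total value = 735.05

735.05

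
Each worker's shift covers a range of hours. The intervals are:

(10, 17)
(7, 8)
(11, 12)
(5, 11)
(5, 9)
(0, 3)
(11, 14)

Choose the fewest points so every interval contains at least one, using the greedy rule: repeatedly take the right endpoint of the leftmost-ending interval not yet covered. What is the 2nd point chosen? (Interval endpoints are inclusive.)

Process intervals by earliest right end; each time one isn't hit yet, stab at its right endpoint.
Sorted: [0,3] [7,8] [5,9] [5,11] [11,12] [11,14] [10,17]
{[0,3]} hit by 3; {[7,8],[5,9],[5,11]} hit by 8; {[11,12],[11,14],[10,17]} hit by 12.
Points: 3, 8, 12 (3 total).

8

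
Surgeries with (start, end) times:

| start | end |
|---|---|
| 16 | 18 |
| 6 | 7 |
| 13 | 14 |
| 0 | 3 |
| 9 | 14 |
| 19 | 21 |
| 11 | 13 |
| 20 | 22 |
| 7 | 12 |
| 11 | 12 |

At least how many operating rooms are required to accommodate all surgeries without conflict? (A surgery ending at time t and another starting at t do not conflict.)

4

Count concurrent intervals with a sweep; the peak is the room count.
Events (time:±→running): 0:+→1 3:-→0 6:+→1 7:-→0 7:+→1 9:+→2 11:+→3 11:+→4 … peak 4.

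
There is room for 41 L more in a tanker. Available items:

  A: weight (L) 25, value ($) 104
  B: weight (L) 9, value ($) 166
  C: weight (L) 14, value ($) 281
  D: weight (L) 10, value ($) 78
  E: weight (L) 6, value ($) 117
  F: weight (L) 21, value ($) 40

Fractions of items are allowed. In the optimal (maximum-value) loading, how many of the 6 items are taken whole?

Sort by value per unit weight and fill in that order.
Ratios (sorted): C 20.07, E 19.50, B 18.44, D 7.80, A 4.16, F 1.90
take C (14 @ 281); take E (6 @ 117); take B (9 @ 166); take D (10 @ 78); take 2/25 of A → 8.32. Capacity used 41/41.
4 item(s) taken whole; one partial (take 2/25 of A).

4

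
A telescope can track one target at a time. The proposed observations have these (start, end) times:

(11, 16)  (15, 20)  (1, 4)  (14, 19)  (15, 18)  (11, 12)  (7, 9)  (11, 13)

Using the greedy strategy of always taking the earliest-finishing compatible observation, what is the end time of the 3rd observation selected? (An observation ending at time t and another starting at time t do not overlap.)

Sort by end time and greedily take each interval whose start is ≥ the last chosen end.
By end time: (1,4), (7,9), (11,12), (11,13), (11,16), (15,18), (14,19), (15,20).
Pick (1,4); next start ≥ 4 → (7,9); next start ≥ 9 → (11,12); next start ≥ 12 → (15,18).
Selected: (1,4) (7,9) (11,12) (15,18)

12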